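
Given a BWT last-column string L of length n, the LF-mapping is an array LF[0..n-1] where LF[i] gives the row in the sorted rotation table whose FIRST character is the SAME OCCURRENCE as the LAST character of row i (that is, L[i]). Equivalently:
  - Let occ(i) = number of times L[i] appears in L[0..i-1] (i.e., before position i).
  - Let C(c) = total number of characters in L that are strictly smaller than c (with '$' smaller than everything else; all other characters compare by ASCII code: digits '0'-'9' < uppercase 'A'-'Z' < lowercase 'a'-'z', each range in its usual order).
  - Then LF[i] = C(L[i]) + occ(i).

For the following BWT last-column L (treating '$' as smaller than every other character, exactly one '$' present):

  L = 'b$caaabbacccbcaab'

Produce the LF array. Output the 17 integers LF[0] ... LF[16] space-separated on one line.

Answer: 7 0 12 1 2 3 8 9 4 13 14 15 10 16 5 6 11

Derivation:
Char counts: '$':1, 'a':6, 'b':5, 'c':5
C (first-col start): C('$')=0, C('a')=1, C('b')=7, C('c')=12
L[0]='b': occ=0, LF[0]=C('b')+0=7+0=7
L[1]='$': occ=0, LF[1]=C('$')+0=0+0=0
L[2]='c': occ=0, LF[2]=C('c')+0=12+0=12
L[3]='a': occ=0, LF[3]=C('a')+0=1+0=1
L[4]='a': occ=1, LF[4]=C('a')+1=1+1=2
L[5]='a': occ=2, LF[5]=C('a')+2=1+2=3
L[6]='b': occ=1, LF[6]=C('b')+1=7+1=8
L[7]='b': occ=2, LF[7]=C('b')+2=7+2=9
L[8]='a': occ=3, LF[8]=C('a')+3=1+3=4
L[9]='c': occ=1, LF[9]=C('c')+1=12+1=13
L[10]='c': occ=2, LF[10]=C('c')+2=12+2=14
L[11]='c': occ=3, LF[11]=C('c')+3=12+3=15
L[12]='b': occ=3, LF[12]=C('b')+3=7+3=10
L[13]='c': occ=4, LF[13]=C('c')+4=12+4=16
L[14]='a': occ=4, LF[14]=C('a')+4=1+4=5
L[15]='a': occ=5, LF[15]=C('a')+5=1+5=6
L[16]='b': occ=4, LF[16]=C('b')+4=7+4=11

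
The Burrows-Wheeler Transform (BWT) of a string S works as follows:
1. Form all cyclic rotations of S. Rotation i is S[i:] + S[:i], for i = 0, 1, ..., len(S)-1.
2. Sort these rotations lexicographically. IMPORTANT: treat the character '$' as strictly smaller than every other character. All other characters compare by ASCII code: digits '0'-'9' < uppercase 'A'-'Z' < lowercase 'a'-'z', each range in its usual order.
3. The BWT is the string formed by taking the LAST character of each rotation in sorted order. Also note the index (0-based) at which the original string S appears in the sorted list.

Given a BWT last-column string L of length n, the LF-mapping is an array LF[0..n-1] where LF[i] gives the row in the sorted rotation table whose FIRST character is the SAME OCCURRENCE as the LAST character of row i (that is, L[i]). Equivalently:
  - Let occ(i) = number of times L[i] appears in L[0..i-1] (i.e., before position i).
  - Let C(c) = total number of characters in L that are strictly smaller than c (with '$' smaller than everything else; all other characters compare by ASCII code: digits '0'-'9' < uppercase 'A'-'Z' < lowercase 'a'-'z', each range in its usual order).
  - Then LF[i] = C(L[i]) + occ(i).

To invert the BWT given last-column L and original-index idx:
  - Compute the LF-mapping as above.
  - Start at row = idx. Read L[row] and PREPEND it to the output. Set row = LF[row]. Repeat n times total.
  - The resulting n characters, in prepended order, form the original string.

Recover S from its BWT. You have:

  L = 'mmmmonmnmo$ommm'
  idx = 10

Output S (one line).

Answer: nmmmomonmommmm$

Derivation:
LF mapping: 1 2 3 4 12 10 5 11 6 13 0 14 7 8 9
Walk LF starting at row 10, prepending L[row]:
  step 1: row=10, L[10]='$', prepend. Next row=LF[10]=0
  step 2: row=0, L[0]='m', prepend. Next row=LF[0]=1
  step 3: row=1, L[1]='m', prepend. Next row=LF[1]=2
  step 4: row=2, L[2]='m', prepend. Next row=LF[2]=3
  step 5: row=3, L[3]='m', prepend. Next row=LF[3]=4
  step 6: row=4, L[4]='o', prepend. Next row=LF[4]=12
  step 7: row=12, L[12]='m', prepend. Next row=LF[12]=7
  step 8: row=7, L[7]='n', prepend. Next row=LF[7]=11
  step 9: row=11, L[11]='o', prepend. Next row=LF[11]=14
  step 10: row=14, L[14]='m', prepend. Next row=LF[14]=9
  step 11: row=9, L[9]='o', prepend. Next row=LF[9]=13
  step 12: row=13, L[13]='m', prepend. Next row=LF[13]=8
  step 13: row=8, L[8]='m', prepend. Next row=LF[8]=6
  step 14: row=6, L[6]='m', prepend. Next row=LF[6]=5
  step 15: row=5, L[5]='n', prepend. Next row=LF[5]=10
Reversed output: nmmmomonmommmm$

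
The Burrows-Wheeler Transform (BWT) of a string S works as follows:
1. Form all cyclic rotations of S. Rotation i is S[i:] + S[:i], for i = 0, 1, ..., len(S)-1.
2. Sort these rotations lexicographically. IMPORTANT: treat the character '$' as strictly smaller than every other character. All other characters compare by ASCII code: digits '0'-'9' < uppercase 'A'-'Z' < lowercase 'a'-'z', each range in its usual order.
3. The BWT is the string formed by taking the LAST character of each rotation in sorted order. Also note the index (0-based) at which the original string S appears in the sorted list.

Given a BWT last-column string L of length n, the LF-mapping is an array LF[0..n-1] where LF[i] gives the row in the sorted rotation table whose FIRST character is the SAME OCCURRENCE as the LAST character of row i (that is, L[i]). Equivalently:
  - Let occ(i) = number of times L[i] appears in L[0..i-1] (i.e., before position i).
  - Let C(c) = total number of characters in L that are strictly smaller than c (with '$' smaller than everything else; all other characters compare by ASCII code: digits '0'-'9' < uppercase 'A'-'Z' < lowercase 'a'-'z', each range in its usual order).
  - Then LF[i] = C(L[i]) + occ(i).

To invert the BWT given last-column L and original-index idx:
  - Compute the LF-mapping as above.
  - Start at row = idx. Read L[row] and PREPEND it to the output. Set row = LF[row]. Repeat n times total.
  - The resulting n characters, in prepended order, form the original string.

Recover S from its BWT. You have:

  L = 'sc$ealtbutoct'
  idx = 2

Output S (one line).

LF mapping: 8 3 0 5 1 6 9 2 12 10 7 4 11
Walk LF starting at row 2, prepending L[row]:
  step 1: row=2, L[2]='$', prepend. Next row=LF[2]=0
  step 2: row=0, L[0]='s', prepend. Next row=LF[0]=8
  step 3: row=8, L[8]='u', prepend. Next row=LF[8]=12
  step 4: row=12, L[12]='t', prepend. Next row=LF[12]=11
  step 5: row=11, L[11]='c', prepend. Next row=LF[11]=4
  step 6: row=4, L[4]='a', prepend. Next row=LF[4]=1
  step 7: row=1, L[1]='c', prepend. Next row=LF[1]=3
  step 8: row=3, L[3]='e', prepend. Next row=LF[3]=5
  step 9: row=5, L[5]='l', prepend. Next row=LF[5]=6
  step 10: row=6, L[6]='t', prepend. Next row=LF[6]=9
  step 11: row=9, L[9]='t', prepend. Next row=LF[9]=10
  step 12: row=10, L[10]='o', prepend. Next row=LF[10]=7
  step 13: row=7, L[7]='b', prepend. Next row=LF[7]=2
Reversed output: bottlecactus$

Answer: bottlecactus$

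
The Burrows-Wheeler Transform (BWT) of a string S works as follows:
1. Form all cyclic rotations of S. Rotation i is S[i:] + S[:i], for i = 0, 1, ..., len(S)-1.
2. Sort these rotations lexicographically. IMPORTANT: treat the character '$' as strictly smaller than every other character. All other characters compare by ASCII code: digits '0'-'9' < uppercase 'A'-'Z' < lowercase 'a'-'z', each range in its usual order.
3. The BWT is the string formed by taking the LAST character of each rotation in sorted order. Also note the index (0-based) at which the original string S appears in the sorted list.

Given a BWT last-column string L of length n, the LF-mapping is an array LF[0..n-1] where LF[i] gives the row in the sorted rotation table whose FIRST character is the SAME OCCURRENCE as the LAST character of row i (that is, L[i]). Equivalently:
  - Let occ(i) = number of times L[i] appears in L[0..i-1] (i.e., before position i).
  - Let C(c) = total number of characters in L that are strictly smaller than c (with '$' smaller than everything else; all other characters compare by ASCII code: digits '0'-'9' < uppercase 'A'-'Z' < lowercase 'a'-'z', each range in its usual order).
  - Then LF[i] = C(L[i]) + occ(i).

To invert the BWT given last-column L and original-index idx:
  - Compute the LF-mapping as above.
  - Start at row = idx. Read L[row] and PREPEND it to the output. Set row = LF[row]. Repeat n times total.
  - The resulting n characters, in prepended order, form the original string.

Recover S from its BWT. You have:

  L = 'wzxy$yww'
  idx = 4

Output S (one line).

LF mapping: 1 7 4 5 0 6 2 3
Walk LF starting at row 4, prepending L[row]:
  step 1: row=4, L[4]='$', prepend. Next row=LF[4]=0
  step 2: row=0, L[0]='w', prepend. Next row=LF[0]=1
  step 3: row=1, L[1]='z', prepend. Next row=LF[1]=7
  step 4: row=7, L[7]='w', prepend. Next row=LF[7]=3
  step 5: row=3, L[3]='y', prepend. Next row=LF[3]=5
  step 6: row=5, L[5]='y', prepend. Next row=LF[5]=6
  step 7: row=6, L[6]='w', prepend. Next row=LF[6]=2
  step 8: row=2, L[2]='x', prepend. Next row=LF[2]=4
Reversed output: xwyywzw$

Answer: xwyywzw$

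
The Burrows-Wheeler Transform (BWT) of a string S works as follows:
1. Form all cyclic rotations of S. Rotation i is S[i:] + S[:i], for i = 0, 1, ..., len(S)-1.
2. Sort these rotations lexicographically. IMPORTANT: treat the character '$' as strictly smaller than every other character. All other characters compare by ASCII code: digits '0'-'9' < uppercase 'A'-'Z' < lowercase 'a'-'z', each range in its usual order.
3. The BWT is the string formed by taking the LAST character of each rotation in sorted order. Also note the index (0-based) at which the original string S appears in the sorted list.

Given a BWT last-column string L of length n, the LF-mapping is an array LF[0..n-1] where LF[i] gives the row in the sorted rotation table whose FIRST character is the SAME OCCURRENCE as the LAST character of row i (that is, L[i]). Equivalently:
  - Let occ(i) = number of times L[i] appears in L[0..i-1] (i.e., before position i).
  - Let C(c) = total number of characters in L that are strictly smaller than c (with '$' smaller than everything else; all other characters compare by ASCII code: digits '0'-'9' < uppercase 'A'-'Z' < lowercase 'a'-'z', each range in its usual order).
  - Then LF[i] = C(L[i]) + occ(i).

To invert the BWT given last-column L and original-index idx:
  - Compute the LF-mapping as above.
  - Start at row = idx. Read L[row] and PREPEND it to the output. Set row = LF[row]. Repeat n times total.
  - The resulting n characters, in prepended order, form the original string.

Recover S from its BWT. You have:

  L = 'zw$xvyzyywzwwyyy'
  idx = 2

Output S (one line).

Answer: wvwyzxwyyywyzyz$

Derivation:
LF mapping: 13 2 0 6 1 7 14 8 9 3 15 4 5 10 11 12
Walk LF starting at row 2, prepending L[row]:
  step 1: row=2, L[2]='$', prepend. Next row=LF[2]=0
  step 2: row=0, L[0]='z', prepend. Next row=LF[0]=13
  step 3: row=13, L[13]='y', prepend. Next row=LF[13]=10
  step 4: row=10, L[10]='z', prepend. Next row=LF[10]=15
  step 5: row=15, L[15]='y', prepend. Next row=LF[15]=12
  step 6: row=12, L[12]='w', prepend. Next row=LF[12]=5
  step 7: row=5, L[5]='y', prepend. Next row=LF[5]=7
  step 8: row=7, L[7]='y', prepend. Next row=LF[7]=8
  step 9: row=8, L[8]='y', prepend. Next row=LF[8]=9
  step 10: row=9, L[9]='w', prepend. Next row=LF[9]=3
  step 11: row=3, L[3]='x', prepend. Next row=LF[3]=6
  step 12: row=6, L[6]='z', prepend. Next row=LF[6]=14
  step 13: row=14, L[14]='y', prepend. Next row=LF[14]=11
  step 14: row=11, L[11]='w', prepend. Next row=LF[11]=4
  step 15: row=4, L[4]='v', prepend. Next row=LF[4]=1
  step 16: row=1, L[1]='w', prepend. Next row=LF[1]=2
Reversed output: wvwyzxwyyywyzyz$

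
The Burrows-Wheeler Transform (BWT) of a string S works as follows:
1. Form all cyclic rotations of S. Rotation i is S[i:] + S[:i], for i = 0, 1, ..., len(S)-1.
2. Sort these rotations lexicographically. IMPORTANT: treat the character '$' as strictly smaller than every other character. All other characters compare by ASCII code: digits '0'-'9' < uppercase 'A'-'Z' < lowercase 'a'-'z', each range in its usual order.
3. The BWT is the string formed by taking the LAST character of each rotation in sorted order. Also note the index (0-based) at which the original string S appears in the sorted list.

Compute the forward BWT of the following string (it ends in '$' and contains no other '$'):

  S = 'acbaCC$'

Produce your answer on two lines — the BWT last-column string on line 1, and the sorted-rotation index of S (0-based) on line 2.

Answer: CCab$ca
4

Derivation:
All 7 rotations (rotation i = S[i:]+S[:i]):
  rot[0] = acbaCC$
  rot[1] = cbaCC$a
  rot[2] = baCC$ac
  rot[3] = aCC$acb
  rot[4] = CC$acba
  rot[5] = C$acbaC
  rot[6] = $acbaCC
Sorted (with $ < everything):
  sorted[0] = $acbaCC  (last char: 'C')
  sorted[1] = C$acbaC  (last char: 'C')
  sorted[2] = CC$acba  (last char: 'a')
  sorted[3] = aCC$acb  (last char: 'b')
  sorted[4] = acbaCC$  (last char: '$')
  sorted[5] = baCC$ac  (last char: 'c')
  sorted[6] = cbaCC$a  (last char: 'a')
Last column: CCab$ca
Original string S is at sorted index 4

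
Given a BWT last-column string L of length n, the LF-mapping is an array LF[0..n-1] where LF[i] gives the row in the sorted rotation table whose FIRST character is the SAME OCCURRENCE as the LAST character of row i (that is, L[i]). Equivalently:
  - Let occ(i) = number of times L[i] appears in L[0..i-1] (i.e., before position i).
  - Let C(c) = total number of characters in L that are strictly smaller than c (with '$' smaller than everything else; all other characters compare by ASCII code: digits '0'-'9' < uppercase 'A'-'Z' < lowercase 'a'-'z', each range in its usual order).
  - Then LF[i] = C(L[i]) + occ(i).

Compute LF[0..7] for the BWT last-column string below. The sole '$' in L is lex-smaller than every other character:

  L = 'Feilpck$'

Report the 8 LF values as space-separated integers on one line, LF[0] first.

Answer: 1 3 4 6 7 2 5 0

Derivation:
Char counts: '$':1, 'F':1, 'c':1, 'e':1, 'i':1, 'k':1, 'l':1, 'p':1
C (first-col start): C('$')=0, C('F')=1, C('c')=2, C('e')=3, C('i')=4, C('k')=5, C('l')=6, C('p')=7
L[0]='F': occ=0, LF[0]=C('F')+0=1+0=1
L[1]='e': occ=0, LF[1]=C('e')+0=3+0=3
L[2]='i': occ=0, LF[2]=C('i')+0=4+0=4
L[3]='l': occ=0, LF[3]=C('l')+0=6+0=6
L[4]='p': occ=0, LF[4]=C('p')+0=7+0=7
L[5]='c': occ=0, LF[5]=C('c')+0=2+0=2
L[6]='k': occ=0, LF[6]=C('k')+0=5+0=5
L[7]='$': occ=0, LF[7]=C('$')+0=0+0=0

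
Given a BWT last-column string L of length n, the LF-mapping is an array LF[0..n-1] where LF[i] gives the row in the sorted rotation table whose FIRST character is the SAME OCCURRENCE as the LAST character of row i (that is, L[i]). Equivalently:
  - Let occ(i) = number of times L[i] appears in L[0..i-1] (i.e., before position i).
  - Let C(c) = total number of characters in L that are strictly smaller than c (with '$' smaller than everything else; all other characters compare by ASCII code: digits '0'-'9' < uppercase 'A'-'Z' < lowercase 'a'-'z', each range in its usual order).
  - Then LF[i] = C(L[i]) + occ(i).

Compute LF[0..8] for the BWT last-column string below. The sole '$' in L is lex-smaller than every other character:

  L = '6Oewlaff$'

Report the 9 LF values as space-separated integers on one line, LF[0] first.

Answer: 1 2 4 8 7 3 5 6 0

Derivation:
Char counts: '$':1, '6':1, 'O':1, 'a':1, 'e':1, 'f':2, 'l':1, 'w':1
C (first-col start): C('$')=0, C('6')=1, C('O')=2, C('a')=3, C('e')=4, C('f')=5, C('l')=7, C('w')=8
L[0]='6': occ=0, LF[0]=C('6')+0=1+0=1
L[1]='O': occ=0, LF[1]=C('O')+0=2+0=2
L[2]='e': occ=0, LF[2]=C('e')+0=4+0=4
L[3]='w': occ=0, LF[3]=C('w')+0=8+0=8
L[4]='l': occ=0, LF[4]=C('l')+0=7+0=7
L[5]='a': occ=0, LF[5]=C('a')+0=3+0=3
L[6]='f': occ=0, LF[6]=C('f')+0=5+0=5
L[7]='f': occ=1, LF[7]=C('f')+1=5+1=6
L[8]='$': occ=0, LF[8]=C('$')+0=0+0=0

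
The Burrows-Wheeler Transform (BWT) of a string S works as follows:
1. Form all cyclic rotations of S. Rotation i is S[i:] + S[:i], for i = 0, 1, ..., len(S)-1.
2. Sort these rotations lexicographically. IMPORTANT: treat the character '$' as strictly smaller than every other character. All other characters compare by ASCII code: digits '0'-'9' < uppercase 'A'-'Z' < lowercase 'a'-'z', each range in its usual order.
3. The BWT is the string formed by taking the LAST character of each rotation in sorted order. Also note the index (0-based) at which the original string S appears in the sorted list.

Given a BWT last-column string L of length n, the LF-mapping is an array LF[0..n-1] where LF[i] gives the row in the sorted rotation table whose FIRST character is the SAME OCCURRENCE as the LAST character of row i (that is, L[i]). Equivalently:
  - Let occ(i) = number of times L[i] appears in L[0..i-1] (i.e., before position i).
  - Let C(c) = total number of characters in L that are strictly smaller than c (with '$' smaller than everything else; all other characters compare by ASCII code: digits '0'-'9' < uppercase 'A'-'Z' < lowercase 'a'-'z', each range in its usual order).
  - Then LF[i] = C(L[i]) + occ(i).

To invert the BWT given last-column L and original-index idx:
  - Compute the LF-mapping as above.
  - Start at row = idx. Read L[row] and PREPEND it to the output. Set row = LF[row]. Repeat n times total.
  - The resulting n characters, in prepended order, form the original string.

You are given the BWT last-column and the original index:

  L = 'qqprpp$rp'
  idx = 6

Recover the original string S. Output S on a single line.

LF mapping: 5 6 1 7 2 3 0 8 4
Walk LF starting at row 6, prepending L[row]:
  step 1: row=6, L[6]='$', prepend. Next row=LF[6]=0
  step 2: row=0, L[0]='q', prepend. Next row=LF[0]=5
  step 3: row=5, L[5]='p', prepend. Next row=LF[5]=3
  step 4: row=3, L[3]='r', prepend. Next row=LF[3]=7
  step 5: row=7, L[7]='r', prepend. Next row=LF[7]=8
  step 6: row=8, L[8]='p', prepend. Next row=LF[8]=4
  step 7: row=4, L[4]='p', prepend. Next row=LF[4]=2
  step 8: row=2, L[2]='p', prepend. Next row=LF[2]=1
  step 9: row=1, L[1]='q', prepend. Next row=LF[1]=6
Reversed output: qppprrpq$

Answer: qppprrpq$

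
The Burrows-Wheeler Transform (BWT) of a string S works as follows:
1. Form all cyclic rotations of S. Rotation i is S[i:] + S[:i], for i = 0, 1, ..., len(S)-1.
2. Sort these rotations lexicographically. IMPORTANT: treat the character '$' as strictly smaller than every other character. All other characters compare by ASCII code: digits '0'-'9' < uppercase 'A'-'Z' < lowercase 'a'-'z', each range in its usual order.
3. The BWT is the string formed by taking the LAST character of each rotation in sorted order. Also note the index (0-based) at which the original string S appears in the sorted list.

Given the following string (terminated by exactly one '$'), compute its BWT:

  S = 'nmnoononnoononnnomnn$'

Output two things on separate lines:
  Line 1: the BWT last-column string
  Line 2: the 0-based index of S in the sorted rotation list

Answer: nonn$mononoonmnnnoonn
4

Derivation:
All 21 rotations (rotation i = S[i:]+S[:i]):
  rot[0] = nmnoononnoononnnomnn$
  rot[1] = mnoononnoononnnomnn$n
  rot[2] = noononnoononnnomnn$nm
  rot[3] = oononnoononnnomnn$nmn
  rot[4] = ononnoononnnomnn$nmno
  rot[5] = nonnoononnnomnn$nmnoo
  rot[6] = onnoononnnomnn$nmnoon
  rot[7] = nnoononnnomnn$nmnoono
  rot[8] = noononnnomnn$nmnoonon
  rot[9] = oononnnomnn$nmnoononn
  rot[10] = ononnnomnn$nmnoononno
  rot[11] = nonnnomnn$nmnoononnoo
  rot[12] = onnnomnn$nmnoononnoon
  rot[13] = nnnomnn$nmnoononnoono
  rot[14] = nnomnn$nmnoononnoonon
  rot[15] = nomnn$nmnoononnoononn
  rot[16] = omnn$nmnoononnoononnn
  rot[17] = mnn$nmnoononnoononnno
  rot[18] = nn$nmnoononnoononnnom
  rot[19] = n$nmnoononnoononnnomn
  rot[20] = $nmnoononnoononnnomnn
Sorted (with $ < everything):
  sorted[0] = $nmnoononnoononnnomnn  (last char: 'n')
  sorted[1] = mnn$nmnoononnoononnno  (last char: 'o')
  sorted[2] = mnoononnoononnnomnn$n  (last char: 'n')
  sorted[3] = n$nmnoononnoononnnomn  (last char: 'n')
  sorted[4] = nmnoononnoononnnomnn$  (last char: '$')
  sorted[5] = nn$nmnoononnoononnnom  (last char: 'm')
  sorted[6] = nnnomnn$nmnoononnoono  (last char: 'o')
  sorted[7] = nnomnn$nmnoononnoonon  (last char: 'n')
  sorted[8] = nnoononnnomnn$nmnoono  (last char: 'o')
  sorted[9] = nomnn$nmnoononnoononn  (last char: 'n')
  sorted[10] = nonnnomnn$nmnoononnoo  (last char: 'o')
  sorted[11] = nonnoononnnomnn$nmnoo  (last char: 'o')
  sorted[12] = noononnnomnn$nmnoonon  (last char: 'n')
  sorted[13] = noononnoononnnomnn$nm  (last char: 'm')
  sorted[14] = omnn$nmnoononnoononnn  (last char: 'n')
  sorted[15] = onnnomnn$nmnoononnoon  (last char: 'n')
  sorted[16] = onnoononnnomnn$nmnoon  (last char: 'n')
  sorted[17] = ononnnomnn$nmnoononno  (last char: 'o')
  sorted[18] = ononnoononnnomnn$nmno  (last char: 'o')
  sorted[19] = oononnnomnn$nmnoononn  (last char: 'n')
  sorted[20] = oononnoononnnomnn$nmn  (last char: 'n')
Last column: nonn$mononoonmnnnoonn
Original string S is at sorted index 4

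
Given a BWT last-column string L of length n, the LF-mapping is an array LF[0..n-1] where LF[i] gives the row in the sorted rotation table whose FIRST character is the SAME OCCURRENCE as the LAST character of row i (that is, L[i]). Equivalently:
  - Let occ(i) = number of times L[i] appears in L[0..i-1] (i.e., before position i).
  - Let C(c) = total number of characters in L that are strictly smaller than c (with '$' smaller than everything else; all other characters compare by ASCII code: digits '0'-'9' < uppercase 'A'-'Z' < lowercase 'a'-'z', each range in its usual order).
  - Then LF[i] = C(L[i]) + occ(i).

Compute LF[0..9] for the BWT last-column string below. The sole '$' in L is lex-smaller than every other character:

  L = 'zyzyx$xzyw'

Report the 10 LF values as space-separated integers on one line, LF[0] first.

Answer: 7 4 8 5 2 0 3 9 6 1

Derivation:
Char counts: '$':1, 'w':1, 'x':2, 'y':3, 'z':3
C (first-col start): C('$')=0, C('w')=1, C('x')=2, C('y')=4, C('z')=7
L[0]='z': occ=0, LF[0]=C('z')+0=7+0=7
L[1]='y': occ=0, LF[1]=C('y')+0=4+0=4
L[2]='z': occ=1, LF[2]=C('z')+1=7+1=8
L[3]='y': occ=1, LF[3]=C('y')+1=4+1=5
L[4]='x': occ=0, LF[4]=C('x')+0=2+0=2
L[5]='$': occ=0, LF[5]=C('$')+0=0+0=0
L[6]='x': occ=1, LF[6]=C('x')+1=2+1=3
L[7]='z': occ=2, LF[7]=C('z')+2=7+2=9
L[8]='y': occ=2, LF[8]=C('y')+2=4+2=6
L[9]='w': occ=0, LF[9]=C('w')+0=1+0=1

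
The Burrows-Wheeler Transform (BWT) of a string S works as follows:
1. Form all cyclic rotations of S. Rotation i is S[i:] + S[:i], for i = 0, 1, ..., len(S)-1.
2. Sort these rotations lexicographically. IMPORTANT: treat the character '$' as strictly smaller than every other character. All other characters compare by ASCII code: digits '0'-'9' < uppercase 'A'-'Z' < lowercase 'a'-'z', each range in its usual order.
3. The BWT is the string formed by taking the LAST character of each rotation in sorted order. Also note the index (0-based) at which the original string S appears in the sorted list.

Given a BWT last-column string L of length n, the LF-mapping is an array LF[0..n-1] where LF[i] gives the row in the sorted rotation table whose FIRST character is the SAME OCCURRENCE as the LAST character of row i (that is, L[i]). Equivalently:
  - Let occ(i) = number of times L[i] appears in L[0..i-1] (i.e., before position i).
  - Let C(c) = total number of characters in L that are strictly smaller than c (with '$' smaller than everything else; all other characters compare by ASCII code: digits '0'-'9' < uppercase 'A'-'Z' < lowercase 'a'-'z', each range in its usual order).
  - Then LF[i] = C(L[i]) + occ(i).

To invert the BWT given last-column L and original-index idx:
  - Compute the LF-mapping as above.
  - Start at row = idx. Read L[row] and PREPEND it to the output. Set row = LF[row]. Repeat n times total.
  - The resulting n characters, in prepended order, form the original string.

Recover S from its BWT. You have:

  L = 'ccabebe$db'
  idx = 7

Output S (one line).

Answer: debecabbc$

Derivation:
LF mapping: 5 6 1 2 8 3 9 0 7 4
Walk LF starting at row 7, prepending L[row]:
  step 1: row=7, L[7]='$', prepend. Next row=LF[7]=0
  step 2: row=0, L[0]='c', prepend. Next row=LF[0]=5
  step 3: row=5, L[5]='b', prepend. Next row=LF[5]=3
  step 4: row=3, L[3]='b', prepend. Next row=LF[3]=2
  step 5: row=2, L[2]='a', prepend. Next row=LF[2]=1
  step 6: row=1, L[1]='c', prepend. Next row=LF[1]=6
  step 7: row=6, L[6]='e', prepend. Next row=LF[6]=9
  step 8: row=9, L[9]='b', prepend. Next row=LF[9]=4
  step 9: row=4, L[4]='e', prepend. Next row=LF[4]=8
  step 10: row=8, L[8]='d', prepend. Next row=LF[8]=7
Reversed output: debecabbc$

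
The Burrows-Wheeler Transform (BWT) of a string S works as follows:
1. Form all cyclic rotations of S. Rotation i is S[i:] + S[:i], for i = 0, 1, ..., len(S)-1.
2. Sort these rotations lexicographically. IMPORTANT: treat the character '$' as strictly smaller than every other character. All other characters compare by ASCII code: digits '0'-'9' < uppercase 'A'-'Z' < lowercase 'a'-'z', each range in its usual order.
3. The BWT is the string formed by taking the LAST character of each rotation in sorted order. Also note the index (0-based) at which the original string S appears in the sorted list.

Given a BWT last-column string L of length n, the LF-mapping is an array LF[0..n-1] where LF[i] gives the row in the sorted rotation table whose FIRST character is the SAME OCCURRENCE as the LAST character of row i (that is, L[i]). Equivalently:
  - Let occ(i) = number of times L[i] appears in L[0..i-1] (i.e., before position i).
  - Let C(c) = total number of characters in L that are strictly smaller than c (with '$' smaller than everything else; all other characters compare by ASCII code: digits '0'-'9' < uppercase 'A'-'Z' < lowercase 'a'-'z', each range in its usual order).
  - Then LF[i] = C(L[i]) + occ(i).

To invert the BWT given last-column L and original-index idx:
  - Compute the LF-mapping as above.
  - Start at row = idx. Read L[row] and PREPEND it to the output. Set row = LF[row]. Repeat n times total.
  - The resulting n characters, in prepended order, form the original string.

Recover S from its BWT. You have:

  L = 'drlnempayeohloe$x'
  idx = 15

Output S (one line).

LF mapping: 2 14 7 10 3 9 13 1 16 4 11 6 8 12 5 0 15
Walk LF starting at row 15, prepending L[row]:
  step 1: row=15, L[15]='$', prepend. Next row=LF[15]=0
  step 2: row=0, L[0]='d', prepend. Next row=LF[0]=2
  step 3: row=2, L[2]='l', prepend. Next row=LF[2]=7
  step 4: row=7, L[7]='a', prepend. Next row=LF[7]=1
  step 5: row=1, L[1]='r', prepend. Next row=LF[1]=14
  step 6: row=14, L[14]='e', prepend. Next row=LF[14]=5
  step 7: row=5, L[5]='m', prepend. Next row=LF[5]=9
  step 8: row=9, L[9]='e', prepend. Next row=LF[9]=4
  step 9: row=4, L[4]='e', prepend. Next row=LF[4]=3
  step 10: row=3, L[3]='n', prepend. Next row=LF[3]=10
  step 11: row=10, L[10]='o', prepend. Next row=LF[10]=11
  step 12: row=11, L[11]='h', prepend. Next row=LF[11]=6
  step 13: row=6, L[6]='p', prepend. Next row=LF[6]=13
  step 14: row=13, L[13]='o', prepend. Next row=LF[13]=12
  step 15: row=12, L[12]='l', prepend. Next row=LF[12]=8
  step 16: row=8, L[8]='y', prepend. Next row=LF[8]=16
  step 17: row=16, L[16]='x', prepend. Next row=LF[16]=15
Reversed output: xylophoneemerald$

Answer: xylophoneemerald$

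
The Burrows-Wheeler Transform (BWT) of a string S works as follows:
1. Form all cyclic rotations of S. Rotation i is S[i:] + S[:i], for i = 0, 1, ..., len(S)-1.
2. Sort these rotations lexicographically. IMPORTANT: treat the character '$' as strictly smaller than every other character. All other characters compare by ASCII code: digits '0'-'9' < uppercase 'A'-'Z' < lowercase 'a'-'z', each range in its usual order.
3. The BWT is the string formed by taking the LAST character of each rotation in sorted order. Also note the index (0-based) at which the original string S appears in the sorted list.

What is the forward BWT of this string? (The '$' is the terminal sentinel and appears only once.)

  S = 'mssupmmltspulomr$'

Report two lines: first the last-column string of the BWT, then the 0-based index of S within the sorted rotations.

Answer: rummpo$lusmtmslps
6

Derivation:
All 17 rotations (rotation i = S[i:]+S[:i]):
  rot[0] = mssupmmltspulomr$
  rot[1] = ssupmmltspulomr$m
  rot[2] = supmmltspulomr$ms
  rot[3] = upmmltspulomr$mss
  rot[4] = pmmltspulomr$mssu
  rot[5] = mmltspulomr$mssup
  rot[6] = mltspulomr$mssupm
  rot[7] = ltspulomr$mssupmm
  rot[8] = tspulomr$mssupmml
  rot[9] = spulomr$mssupmmlt
  rot[10] = pulomr$mssupmmlts
  rot[11] = ulomr$mssupmmltsp
  rot[12] = lomr$mssupmmltspu
  rot[13] = omr$mssupmmltspul
  rot[14] = mr$mssupmmltspulo
  rot[15] = r$mssupmmltspulom
  rot[16] = $mssupmmltspulomr
Sorted (with $ < everything):
  sorted[0] = $mssupmmltspulomr  (last char: 'r')
  sorted[1] = lomr$mssupmmltspu  (last char: 'u')
  sorted[2] = ltspulomr$mssupmm  (last char: 'm')
  sorted[3] = mltspulomr$mssupm  (last char: 'm')
  sorted[4] = mmltspulomr$mssup  (last char: 'p')
  sorted[5] = mr$mssupmmltspulo  (last char: 'o')
  sorted[6] = mssupmmltspulomr$  (last char: '$')
  sorted[7] = omr$mssupmmltspul  (last char: 'l')
  sorted[8] = pmmltspulomr$mssu  (last char: 'u')
  sorted[9] = pulomr$mssupmmlts  (last char: 's')
  sorted[10] = r$mssupmmltspulom  (last char: 'm')
  sorted[11] = spulomr$mssupmmlt  (last char: 't')
  sorted[12] = ssupmmltspulomr$m  (last char: 'm')
  sorted[13] = supmmltspulomr$ms  (last char: 's')
  sorted[14] = tspulomr$mssupmml  (last char: 'l')
  sorted[15] = ulomr$mssupmmltsp  (last char: 'p')
  sorted[16] = upmmltspulomr$mss  (last char: 's')
Last column: rummpo$lusmtmslps
Original string S is at sorted index 6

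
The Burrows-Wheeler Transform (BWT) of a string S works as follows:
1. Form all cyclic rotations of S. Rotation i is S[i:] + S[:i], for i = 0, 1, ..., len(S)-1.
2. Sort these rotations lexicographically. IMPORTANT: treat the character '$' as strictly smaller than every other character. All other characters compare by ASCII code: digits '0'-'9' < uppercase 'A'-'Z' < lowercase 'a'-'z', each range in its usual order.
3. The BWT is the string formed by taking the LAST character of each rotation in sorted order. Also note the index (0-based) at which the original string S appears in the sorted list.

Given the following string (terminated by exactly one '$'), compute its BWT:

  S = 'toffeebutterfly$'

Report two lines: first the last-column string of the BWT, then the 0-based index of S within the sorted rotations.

Answer: yeeftforftet$ubl
12

Derivation:
All 16 rotations (rotation i = S[i:]+S[:i]):
  rot[0] = toffeebutterfly$
  rot[1] = offeebutterfly$t
  rot[2] = ffeebutterfly$to
  rot[3] = feebutterfly$tof
  rot[4] = eebutterfly$toff
  rot[5] = ebutterfly$toffe
  rot[6] = butterfly$toffee
  rot[7] = utterfly$toffeeb
  rot[8] = tterfly$toffeebu
  rot[9] = terfly$toffeebut
  rot[10] = erfly$toffeebutt
  rot[11] = rfly$toffeebutte
  rot[12] = fly$toffeebutter
  rot[13] = ly$toffeebutterf
  rot[14] = y$toffeebutterfl
  rot[15] = $toffeebutterfly
Sorted (with $ < everything):
  sorted[0] = $toffeebutterfly  (last char: 'y')
  sorted[1] = butterfly$toffee  (last char: 'e')
  sorted[2] = ebutterfly$toffe  (last char: 'e')
  sorted[3] = eebutterfly$toff  (last char: 'f')
  sorted[4] = erfly$toffeebutt  (last char: 't')
  sorted[5] = feebutterfly$tof  (last char: 'f')
  sorted[6] = ffeebutterfly$to  (last char: 'o')
  sorted[7] = fly$toffeebutter  (last char: 'r')
  sorted[8] = ly$toffeebutterf  (last char: 'f')
  sorted[9] = offeebutterfly$t  (last char: 't')
  sorted[10] = rfly$toffeebutte  (last char: 'e')
  sorted[11] = terfly$toffeebut  (last char: 't')
  sorted[12] = toffeebutterfly$  (last char: '$')
  sorted[13] = tterfly$toffeebu  (last char: 'u')
  sorted[14] = utterfly$toffeeb  (last char: 'b')
  sorted[15] = y$toffeebutterfl  (last char: 'l')
Last column: yeeftforftet$ubl
Original string S is at sorted index 12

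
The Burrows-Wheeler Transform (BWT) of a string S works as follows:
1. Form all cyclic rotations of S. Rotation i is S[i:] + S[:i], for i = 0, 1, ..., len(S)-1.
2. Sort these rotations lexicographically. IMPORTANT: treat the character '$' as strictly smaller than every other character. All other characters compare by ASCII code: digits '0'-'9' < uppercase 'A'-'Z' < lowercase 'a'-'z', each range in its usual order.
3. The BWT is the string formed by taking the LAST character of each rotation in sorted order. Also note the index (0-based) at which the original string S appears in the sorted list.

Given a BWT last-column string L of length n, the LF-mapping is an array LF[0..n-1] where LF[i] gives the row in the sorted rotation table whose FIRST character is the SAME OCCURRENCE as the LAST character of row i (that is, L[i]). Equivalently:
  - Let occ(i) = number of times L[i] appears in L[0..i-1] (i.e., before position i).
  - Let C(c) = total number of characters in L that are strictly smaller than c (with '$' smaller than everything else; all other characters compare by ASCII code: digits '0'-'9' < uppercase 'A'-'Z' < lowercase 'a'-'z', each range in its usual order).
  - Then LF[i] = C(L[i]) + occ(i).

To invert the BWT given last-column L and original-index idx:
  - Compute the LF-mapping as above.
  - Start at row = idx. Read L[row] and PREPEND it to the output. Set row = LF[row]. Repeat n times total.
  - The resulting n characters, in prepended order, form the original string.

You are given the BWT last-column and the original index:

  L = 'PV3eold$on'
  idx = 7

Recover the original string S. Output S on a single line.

LF mapping: 2 3 1 5 8 6 4 0 9 7
Walk LF starting at row 7, prepending L[row]:
  step 1: row=7, L[7]='$', prepend. Next row=LF[7]=0
  step 2: row=0, L[0]='P', prepend. Next row=LF[0]=2
  step 3: row=2, L[2]='3', prepend. Next row=LF[2]=1
  step 4: row=1, L[1]='V', prepend. Next row=LF[1]=3
  step 5: row=3, L[3]='e', prepend. Next row=LF[3]=5
  step 6: row=5, L[5]='l', prepend. Next row=LF[5]=6
  step 7: row=6, L[6]='d', prepend. Next row=LF[6]=4
  step 8: row=4, L[4]='o', prepend. Next row=LF[4]=8
  step 9: row=8, L[8]='o', prepend. Next row=LF[8]=9
  step 10: row=9, L[9]='n', prepend. Next row=LF[9]=7
Reversed output: noodleV3P$

Answer: noodleV3P$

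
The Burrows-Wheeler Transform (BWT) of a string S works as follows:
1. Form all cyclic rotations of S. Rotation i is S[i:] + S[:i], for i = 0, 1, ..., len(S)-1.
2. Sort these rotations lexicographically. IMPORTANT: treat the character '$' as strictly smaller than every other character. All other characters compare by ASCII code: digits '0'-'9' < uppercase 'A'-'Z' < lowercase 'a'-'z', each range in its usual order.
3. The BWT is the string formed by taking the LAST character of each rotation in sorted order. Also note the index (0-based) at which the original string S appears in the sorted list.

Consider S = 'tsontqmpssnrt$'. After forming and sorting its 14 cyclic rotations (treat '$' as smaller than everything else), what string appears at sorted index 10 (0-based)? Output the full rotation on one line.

All 14 rotations (rotation i = S[i:]+S[:i]):
  rot[0] = tsontqmpssnrt$
  rot[1] = sontqmpssnrt$t
  rot[2] = ontqmpssnrt$ts
  rot[3] = ntqmpssnrt$tso
  rot[4] = tqmpssnrt$tson
  rot[5] = qmpssnrt$tsont
  rot[6] = mpssnrt$tsontq
  rot[7] = pssnrt$tsontqm
  rot[8] = ssnrt$tsontqmp
  rot[9] = snrt$tsontqmps
  rot[10] = nrt$tsontqmpss
  rot[11] = rt$tsontqmpssn
  rot[12] = t$tsontqmpssnr
  rot[13] = $tsontqmpssnrt
Sorted (with $ < everything):
  sorted[0] = $tsontqmpssnrt
  sorted[1] = mpssnrt$tsontq
  sorted[2] = nrt$tsontqmpss
  sorted[3] = ntqmpssnrt$tso
  sorted[4] = ontqmpssnrt$ts
  sorted[5] = pssnrt$tsontqm
  sorted[6] = qmpssnrt$tsont
  sorted[7] = rt$tsontqmpssn
  sorted[8] = snrt$tsontqmps
  sorted[9] = sontqmpssnrt$t
  sorted[10] = ssnrt$tsontqmp
  sorted[11] = t$tsontqmpssnr
  sorted[12] = tqmpssnrt$tson
  sorted[13] = tsontqmpssnrt$
sorted[10] = ssnrt$tsontqmp

Answer: ssnrt$tsontqmp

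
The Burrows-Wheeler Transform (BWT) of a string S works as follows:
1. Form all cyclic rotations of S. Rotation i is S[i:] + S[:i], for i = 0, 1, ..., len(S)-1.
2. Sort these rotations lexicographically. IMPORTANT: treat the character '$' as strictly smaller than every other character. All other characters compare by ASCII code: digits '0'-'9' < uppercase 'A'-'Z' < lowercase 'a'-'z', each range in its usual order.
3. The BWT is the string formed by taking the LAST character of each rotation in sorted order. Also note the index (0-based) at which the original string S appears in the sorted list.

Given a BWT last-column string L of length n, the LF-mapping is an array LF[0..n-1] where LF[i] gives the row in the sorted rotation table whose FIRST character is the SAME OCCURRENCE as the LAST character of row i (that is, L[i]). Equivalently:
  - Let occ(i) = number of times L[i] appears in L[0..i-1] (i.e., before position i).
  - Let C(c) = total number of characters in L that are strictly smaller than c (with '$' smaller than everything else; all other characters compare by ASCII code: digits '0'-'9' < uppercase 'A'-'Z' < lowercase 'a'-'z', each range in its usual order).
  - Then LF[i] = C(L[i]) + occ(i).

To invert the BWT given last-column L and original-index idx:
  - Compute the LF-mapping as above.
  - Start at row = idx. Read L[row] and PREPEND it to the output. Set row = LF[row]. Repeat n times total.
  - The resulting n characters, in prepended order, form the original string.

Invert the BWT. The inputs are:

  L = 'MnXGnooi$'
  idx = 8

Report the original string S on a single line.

Answer: onionGXM$

Derivation:
LF mapping: 2 5 3 1 6 7 8 4 0
Walk LF starting at row 8, prepending L[row]:
  step 1: row=8, L[8]='$', prepend. Next row=LF[8]=0
  step 2: row=0, L[0]='M', prepend. Next row=LF[0]=2
  step 3: row=2, L[2]='X', prepend. Next row=LF[2]=3
  step 4: row=3, L[3]='G', prepend. Next row=LF[3]=1
  step 5: row=1, L[1]='n', prepend. Next row=LF[1]=5
  step 6: row=5, L[5]='o', prepend. Next row=LF[5]=7
  step 7: row=7, L[7]='i', prepend. Next row=LF[7]=4
  step 8: row=4, L[4]='n', prepend. Next row=LF[4]=6
  step 9: row=6, L[6]='o', prepend. Next row=LF[6]=8
Reversed output: onionGXM$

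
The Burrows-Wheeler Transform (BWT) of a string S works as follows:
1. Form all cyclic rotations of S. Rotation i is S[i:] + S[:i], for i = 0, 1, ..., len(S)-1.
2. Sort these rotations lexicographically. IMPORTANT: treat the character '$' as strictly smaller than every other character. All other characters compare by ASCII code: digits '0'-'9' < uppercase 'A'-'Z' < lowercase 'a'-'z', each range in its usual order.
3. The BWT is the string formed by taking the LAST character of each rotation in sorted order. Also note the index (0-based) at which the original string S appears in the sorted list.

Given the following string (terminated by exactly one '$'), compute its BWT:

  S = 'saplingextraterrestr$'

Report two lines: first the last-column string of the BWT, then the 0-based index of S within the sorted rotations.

All 21 rotations (rotation i = S[i:]+S[:i]):
  rot[0] = saplingextraterrestr$
  rot[1] = aplingextraterrestr$s
  rot[2] = plingextraterrestr$sa
  rot[3] = lingextraterrestr$sap
  rot[4] = ingextraterrestr$sapl
  rot[5] = ngextraterrestr$sapli
  rot[6] = gextraterrestr$saplin
  rot[7] = extraterrestr$sapling
  rot[8] = xtraterrestr$saplinge
  rot[9] = traterrestr$saplingex
  rot[10] = raterrestr$saplingext
  rot[11] = aterrestr$saplingextr
  rot[12] = terrestr$saplingextra
  rot[13] = errestr$saplingextrat
  rot[14] = rrestr$saplingextrate
  rot[15] = restr$saplingextrater
  rot[16] = estr$saplingextraterr
  rot[17] = str$saplingextraterre
  rot[18] = tr$saplingextraterres
  rot[19] = r$saplingextraterrest
  rot[20] = $saplingextraterrestr
Sorted (with $ < everything):
  sorted[0] = $saplingextraterrestr  (last char: 'r')
  sorted[1] = aplingextraterrestr$s  (last char: 's')
  sorted[2] = aterrestr$saplingextr  (last char: 'r')
  sorted[3] = errestr$saplingextrat  (last char: 't')
  sorted[4] = estr$saplingextraterr  (last char: 'r')
  sorted[5] = extraterrestr$sapling  (last char: 'g')
  sorted[6] = gextraterrestr$saplin  (last char: 'n')
  sorted[7] = ingextraterrestr$sapl  (last char: 'l')
  sorted[8] = lingextraterrestr$sap  (last char: 'p')
  sorted[9] = ngextraterrestr$sapli  (last char: 'i')
  sorted[10] = plingextraterrestr$sa  (last char: 'a')
  sorted[11] = r$saplingextraterrest  (last char: 't')
  sorted[12] = raterrestr$saplingext  (last char: 't')
  sorted[13] = restr$saplingextrater  (last char: 'r')
  sorted[14] = rrestr$saplingextrate  (last char: 'e')
  sorted[15] = saplingextraterrestr$  (last char: '$')
  sorted[16] = str$saplingextraterre  (last char: 'e')
  sorted[17] = terrestr$saplingextra  (last char: 'a')
  sorted[18] = tr$saplingextraterres  (last char: 's')
  sorted[19] = traterrestr$saplingex  (last char: 'x')
  sorted[20] = xtraterrestr$saplinge  (last char: 'e')
Last column: rsrtrgnlpiattre$easxe
Original string S is at sorted index 15

Answer: rsrtrgnlpiattre$easxe
15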